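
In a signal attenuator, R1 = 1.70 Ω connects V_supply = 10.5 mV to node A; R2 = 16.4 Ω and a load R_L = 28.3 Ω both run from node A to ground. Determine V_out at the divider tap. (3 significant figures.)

V_out ≈ 9.02 mV

The load sits in parallel with R2, giving an effective lower resistance R2' = R2·R_L/(R2+R_L) = 10.38 Ω.
Then V_out = V_supply · R2'/(R1 + R2') = 10.5 × 10.38/12.08 = 9.023 mV.
(Unloaded it would be 9.51 mV; the load pulls it down.)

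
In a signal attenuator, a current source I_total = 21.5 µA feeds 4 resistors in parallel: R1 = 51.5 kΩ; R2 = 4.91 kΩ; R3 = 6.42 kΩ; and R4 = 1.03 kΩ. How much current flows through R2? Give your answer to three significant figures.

Conductances: ΣG = 1/51.5 + 1/4.91 + 1/6.42 + 1/1.03 = 1.350 (1/kΩ).
Current divider: I(R2) = I_total · G_k/ΣG = 21.5 × (0.2037/1.350) = 21.5 × 0.1509 = 3.244 µA.

I ≈ 3.24 µA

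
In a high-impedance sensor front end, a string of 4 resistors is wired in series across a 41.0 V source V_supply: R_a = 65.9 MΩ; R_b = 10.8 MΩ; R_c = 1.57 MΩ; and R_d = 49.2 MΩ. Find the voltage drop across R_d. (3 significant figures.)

ΣR = 65.9 + 10.8 + 1.57 + 49.2 = 127.5 MΩ.
V = V_supply · R/ΣR = 41.0 × 0.3860 = 15.82 V.

V ≈ 15.8 V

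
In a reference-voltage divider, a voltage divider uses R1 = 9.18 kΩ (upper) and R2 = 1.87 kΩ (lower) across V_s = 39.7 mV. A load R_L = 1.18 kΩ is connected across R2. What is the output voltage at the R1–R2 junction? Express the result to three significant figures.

R2 ‖ R_L = (1.87 × 1.18)/(1.87 + 1.18) = 0.7235 kΩ.
Then V_out = V_s · R2'/(R1 + R2') = 39.7 × 0.7235/9.903 = 2.900 mV.
(Unloaded it would be 6.72 mV; the load pulls it down.)

V_out ≈ 2.90 mV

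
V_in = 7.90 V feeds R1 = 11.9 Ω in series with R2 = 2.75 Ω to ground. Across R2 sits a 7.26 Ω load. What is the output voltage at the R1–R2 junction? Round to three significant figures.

R2 ‖ R_L = (2.75 × 7.26)/(2.75 + 7.26) = 1.995 Ω.
Now apply the divider: V_out = 7.90 × 0.1435 = 1.134 V.

V_out ≈ 1.13 V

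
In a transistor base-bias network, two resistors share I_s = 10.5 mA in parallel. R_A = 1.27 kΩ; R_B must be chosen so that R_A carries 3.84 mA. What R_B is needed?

Two-branch current divider: I_A = I_s · R_B/(R_A + R_B).
With f = 0.3657, R_B = R_A · f/(1−f) = 1.27 × 0.5766 = 0.7323 kΩ.

R_B ≈ 0.732 kΩ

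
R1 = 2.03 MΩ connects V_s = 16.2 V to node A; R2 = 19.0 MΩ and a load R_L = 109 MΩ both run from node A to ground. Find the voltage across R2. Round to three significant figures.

The load sits in parallel with R2, giving an effective lower resistance R2' = R2·R_L/(R2+R_L) = 16.18 MΩ.
Then V_out = V_s · R2'/(R1 + R2') = 16.2 × 16.18/18.21 = 14.39 V.
(Unloaded it would be 14.6 V; the load pulls it down.)

V_out ≈ 14.4 V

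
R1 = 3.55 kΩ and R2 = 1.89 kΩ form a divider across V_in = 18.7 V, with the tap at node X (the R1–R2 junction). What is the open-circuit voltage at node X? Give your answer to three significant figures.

V_th ≈ 6.50 V

With X open, the divider is unloaded: V_th = 18.7 × 1.89/5.440 = 6.497 V.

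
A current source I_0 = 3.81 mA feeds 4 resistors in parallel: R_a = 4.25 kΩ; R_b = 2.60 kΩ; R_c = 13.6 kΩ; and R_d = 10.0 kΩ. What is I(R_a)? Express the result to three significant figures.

I ≈ 1.13 mA

Conductances: ΣG = 1/4.25 + 1/2.60 + 1/13.6 + 1/10.0 = 0.7934 (1/kΩ).
R_a takes the fraction G_k/ΣG = 0.2353/0.7934 = 0.2965, so I = 3.81 × 0.2965 = 1.130 mA.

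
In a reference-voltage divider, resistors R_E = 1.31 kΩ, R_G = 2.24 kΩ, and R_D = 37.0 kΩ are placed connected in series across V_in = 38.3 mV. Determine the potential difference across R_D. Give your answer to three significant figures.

V ≈ 34.9 mV

ΣR = 1.31 + 2.24 + 37.0 = 40.55 kΩ.
By the voltage-divider rule, V = 38.3 × 37.00/40.55 = 34.95 mV.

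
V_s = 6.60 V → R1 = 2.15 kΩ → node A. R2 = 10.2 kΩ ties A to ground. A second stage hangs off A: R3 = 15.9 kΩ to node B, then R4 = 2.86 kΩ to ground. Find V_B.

Node A sees R2 in parallel with the series input of stage 2, R3 + R4 = 18.76 kΩ.
Effective lower resistance at A: R2 ‖ 18.76 = 6.607 kΩ.
First divider: V_A = V_s · 6.607/(2.15 + 6.607) = 4.980 V.
Then the unloaded second divider: V_B = V_A × R4/(R3+R4) = 4.980 × 0.1525 = 0.7592 V.

V_B ≈ 0.759 V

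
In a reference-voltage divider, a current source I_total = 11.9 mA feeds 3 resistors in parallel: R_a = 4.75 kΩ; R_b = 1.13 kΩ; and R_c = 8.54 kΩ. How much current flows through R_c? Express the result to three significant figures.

ΣG = 1/4.75 + 1/1.13 + 1/8.54 = 1.213.
R_c takes the fraction G_k/ΣG = 0.1171/1.213 = 0.09657, so I = 11.9 × 0.09657 = 1.149 mA.

I ≈ 1.15 mA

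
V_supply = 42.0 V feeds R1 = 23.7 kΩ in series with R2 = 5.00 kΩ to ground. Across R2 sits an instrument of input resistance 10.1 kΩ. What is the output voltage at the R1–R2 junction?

First combine the lower leg with the load: R2 ‖ R_L = 3.344 kΩ.
Now apply the divider: V_out = 42.0 × 0.1237 = 5.194 V.

V_out ≈ 5.19 V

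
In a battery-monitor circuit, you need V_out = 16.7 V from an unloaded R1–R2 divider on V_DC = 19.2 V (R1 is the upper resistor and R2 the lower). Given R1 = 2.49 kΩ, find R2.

Required fraction k = V_out/V_DC = 0.8698.
Rearranging, R2 = R1·k/(1−k) = 2.49 × 6.680 = 16.63 kΩ.

R2 ≈ 16.6 kΩ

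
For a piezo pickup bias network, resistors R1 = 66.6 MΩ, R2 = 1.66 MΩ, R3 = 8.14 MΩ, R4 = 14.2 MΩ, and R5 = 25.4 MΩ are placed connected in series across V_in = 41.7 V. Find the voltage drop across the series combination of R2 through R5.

V ≈ 17.8 V

Series total: ΣR = 66.6 + 1.66 + 8.14 + 14.2 + 25.4 = 116.0 MΩ.
R_{R2..R5} = 1.66 + 8.14 + 14.2 + 25.4 = 49.40 MΩ.
By the voltage-divider rule, V = 41.7 × 49.40/116.0 = 17.76 V.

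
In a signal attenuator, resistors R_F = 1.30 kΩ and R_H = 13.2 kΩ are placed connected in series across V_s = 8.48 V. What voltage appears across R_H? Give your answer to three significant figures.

V ≈ 7.72 V

ΣR = 1.30 + 13.2 = 14.50 kΩ.
By the voltage-divider rule, V = 8.48 × 13.20/14.50 = 7.720 V.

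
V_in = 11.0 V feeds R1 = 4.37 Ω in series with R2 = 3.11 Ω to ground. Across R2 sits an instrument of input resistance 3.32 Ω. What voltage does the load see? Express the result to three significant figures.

V_out ≈ 2.96 V

The load sits in parallel with R2, giving an effective lower resistance R2' = R2·R_L/(R2+R_L) = 1.606 Ω.
Now apply the divider: V_out = 11.0 × 0.2687 = 2.956 V.
(Unloaded it would be 4.57 V; the load pulls it down.)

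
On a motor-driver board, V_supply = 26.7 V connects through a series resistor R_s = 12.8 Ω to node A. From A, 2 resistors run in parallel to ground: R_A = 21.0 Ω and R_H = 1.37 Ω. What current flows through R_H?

Combine the parallel branches: R_p = (1/21.0 + 1/1.37)⁻¹ = 1.286 Ω.
V_A by voltage divider: V_A = 26.7 × 1.286/(12.8 + 1.286) = 2.438 V.
I(R_H) = V_A / R_H = 2.438/1.37 = 1.779 A.

I ≈ 1.78 A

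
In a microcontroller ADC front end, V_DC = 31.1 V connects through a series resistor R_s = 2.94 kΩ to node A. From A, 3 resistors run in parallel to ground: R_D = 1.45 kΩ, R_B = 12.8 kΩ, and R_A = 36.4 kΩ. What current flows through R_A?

Parallel bank: R_p = 1/(1/1.45 + 1/12.8 + 1/36.4) = 1.257 kΩ.
Node voltage V_A = V_DC · R_p/(R_s + R_p) = 31.1 × 0.2996 = 9.317 V.
I(R_A) = V_A / R_A = 9.317/36.4 = 0.2560 mA.

I ≈ 0.256 mA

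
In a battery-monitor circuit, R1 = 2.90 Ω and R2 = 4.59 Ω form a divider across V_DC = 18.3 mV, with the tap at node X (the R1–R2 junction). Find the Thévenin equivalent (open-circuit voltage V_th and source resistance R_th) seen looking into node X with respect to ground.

Open-circuit (no load on X): V_th = V_DC · R2/(R1 + R2) = 18.3 × 4.59/(2.900 + 4.59) = 11.21 mV.
Zeroing V_DC shorts the top of R1 to ground, so R_th = R1 ‖ R2 = 1.777 Ω.

V_th ≈ 11.2 mV, R_th ≈ 1.78 Ω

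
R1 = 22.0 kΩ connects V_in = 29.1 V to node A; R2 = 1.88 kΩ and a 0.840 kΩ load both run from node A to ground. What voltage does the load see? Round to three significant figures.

R2 ‖ R_L = (1.88 × 0.840)/(1.88 + 0.840) = 0.5806 kΩ.
Then V_out = V_in · R2'/(R1 + R2') = 29.1 × 0.5806/22.58 = 0.7482 V.

V_out ≈ 0.748 V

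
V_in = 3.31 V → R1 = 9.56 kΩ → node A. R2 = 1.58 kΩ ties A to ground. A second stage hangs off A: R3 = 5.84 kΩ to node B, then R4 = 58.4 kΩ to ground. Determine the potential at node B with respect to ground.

V_B ≈ 0.418 V

Looking into the second stage from A: R3 + R4 = 64.24 kΩ appears in parallel with R2.
R2 ‖ (R3+R4) = 1.542 kΩ.
V_A = 3.31 × 1.542/(9.56 + 1.542) = 0.4598 V.
Stage 2 is unloaded, so V_B = V_A · R4/(R3+R4) = 0.4598 × 58.4/64.24 = 0.4180 V.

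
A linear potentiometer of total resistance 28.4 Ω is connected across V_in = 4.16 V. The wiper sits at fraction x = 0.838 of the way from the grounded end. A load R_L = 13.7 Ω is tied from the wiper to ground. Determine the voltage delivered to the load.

V_out ≈ 2.72 V

The pot divides into 4.601 Ω above the wiper and 23.80 Ω below.
R_L loads the lower segment: effective lower R = 8.695 Ω.
Then V_out = V_in · 8.695/(4.601 + 8.695) = 2.720 V.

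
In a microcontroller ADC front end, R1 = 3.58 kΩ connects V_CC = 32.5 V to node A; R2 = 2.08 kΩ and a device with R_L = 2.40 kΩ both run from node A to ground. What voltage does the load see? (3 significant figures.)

V_out ≈ 7.71 V

The load sits in parallel with R2, giving an effective lower resistance R2' = R2·R_L/(R2+R_L) = 1.114 kΩ.
Voltage divider with the loaded lower leg: V_out = 32.5 × 1.114/(3.58 + 1.114) = 32.5 × 0.2374 = 7.715 V.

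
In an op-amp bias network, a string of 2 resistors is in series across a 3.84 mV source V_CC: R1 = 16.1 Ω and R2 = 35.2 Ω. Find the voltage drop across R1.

V ≈ 1.21 mV

Series total: ΣR = 16.1 + 35.2 = 51.30 Ω.
V = V_CC · R/ΣR = 3.84 × 0.3138 = 1.205 mV.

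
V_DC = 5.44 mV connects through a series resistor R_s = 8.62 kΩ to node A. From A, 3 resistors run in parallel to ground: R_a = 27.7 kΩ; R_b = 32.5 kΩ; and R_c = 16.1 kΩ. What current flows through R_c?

I ≈ 0.160 µA

Parallel bank: R_p = 1/(1/27.7 + 1/32.5 + 1/16.1) = 7.753 kΩ.
V_A by voltage divider: V_A = 5.44 × 7.753/(8.62 + 7.753) = 2.576 mV.
I(R_c) = V_A / R_c = 2.576/16.1 = 0.1600 µA.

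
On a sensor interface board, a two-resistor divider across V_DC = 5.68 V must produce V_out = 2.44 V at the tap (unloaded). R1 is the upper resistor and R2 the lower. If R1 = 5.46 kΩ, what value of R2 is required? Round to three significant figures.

Required fraction k = V_out/V_DC = 0.4296.
R2 = R1 · 0.4296/(1 − 0.4296) = 4.112 kΩ.

R2 ≈ 4.11 kΩ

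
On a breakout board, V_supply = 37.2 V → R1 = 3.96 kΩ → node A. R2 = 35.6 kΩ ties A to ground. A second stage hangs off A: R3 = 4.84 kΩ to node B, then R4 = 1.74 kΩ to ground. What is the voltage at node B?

V_B ≈ 5.74 V

Node A sees R2 in parallel with the series input of stage 2, R3 + R4 = 6.580 kΩ.
R2 ‖ (R3+R4) = 5.554 kΩ.
First divider: V_A = V_supply · 5.554/(3.96 + 5.554) = 21.72 V.
Stage 2 is unloaded, so V_B = V_A · R4/(R3+R4) = 21.72 × 1.74/6.580 = 5.742 V.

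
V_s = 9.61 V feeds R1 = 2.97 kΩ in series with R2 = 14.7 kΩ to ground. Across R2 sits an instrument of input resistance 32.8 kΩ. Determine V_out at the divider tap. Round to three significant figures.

The load sits in parallel with R2, giving an effective lower resistance R2' = R2·R_L/(R2+R_L) = 10.15 kΩ.
Now apply the divider: V_out = 9.61 × 0.7736 = 7.435 V.
(Unloaded it would be 7.99 V; the load pulls it down.)

V_out ≈ 7.43 V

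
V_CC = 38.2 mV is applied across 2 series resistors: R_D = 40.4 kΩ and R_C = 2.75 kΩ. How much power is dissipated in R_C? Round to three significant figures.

ΣR = 43.15 kΩ → I = 38.2/43.15 = 0.8853 µA.
P = I²R = 0.7837 × 2.75 = 2.155 nW.

P ≈ 2.16 nW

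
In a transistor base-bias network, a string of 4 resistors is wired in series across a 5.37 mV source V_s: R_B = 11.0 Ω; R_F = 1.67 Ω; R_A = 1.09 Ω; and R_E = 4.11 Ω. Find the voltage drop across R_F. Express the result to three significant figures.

ΣR = 11.0 + 1.67 + 1.09 + 4.11 = 17.87 Ω.
Voltage divider: V = V_s · (1.670 / 17.87) = 5.37 × 0.09345 = 0.5018 mV.

V ≈ 0.502 mV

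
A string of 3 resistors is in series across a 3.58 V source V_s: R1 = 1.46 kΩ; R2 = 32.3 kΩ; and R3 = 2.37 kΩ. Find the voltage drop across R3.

V ≈ 0.235 V

ΣR = 1.46 + 32.3 + 2.37 = 36.13 kΩ.
V = V_s · R/ΣR = 3.58 × 0.06560 = 0.2348 V.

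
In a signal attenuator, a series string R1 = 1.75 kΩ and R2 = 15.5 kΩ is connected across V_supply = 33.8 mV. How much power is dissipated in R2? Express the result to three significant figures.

ΣR = 17.25 kΩ → I = 33.8/17.25 = 1.959 µA.
V(R2) = I·R = 30.37 mV; P = V·I = 30.37 × 1.959 = 59.51 nW.

P ≈ 59.5 nW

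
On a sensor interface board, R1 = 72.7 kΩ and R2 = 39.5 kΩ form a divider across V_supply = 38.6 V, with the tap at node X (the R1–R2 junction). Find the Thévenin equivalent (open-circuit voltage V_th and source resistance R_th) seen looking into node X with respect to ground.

With X open, the divider is unloaded: V_th = 38.6 × 39.5/112.2 = 13.59 V.
With V_supply suppressed (replaced by a short), R_th = R1 ‖ R2 = (72.70 × 39.5)/(72.70 + 39.5) = 25.59 kΩ.

V_th ≈ 13.6 V, R_th ≈ 25.6 kΩ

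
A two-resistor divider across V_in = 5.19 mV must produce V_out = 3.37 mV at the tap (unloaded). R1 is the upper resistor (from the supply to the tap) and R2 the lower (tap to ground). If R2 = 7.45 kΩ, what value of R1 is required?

V_out/V_in = R2/(R1+R2) = 0.6493.
Rearranging, R1 = R2·(1−k)/k = 7.45 × 0.5401 = 4.023 kΩ.

R1 ≈ 4.02 kΩ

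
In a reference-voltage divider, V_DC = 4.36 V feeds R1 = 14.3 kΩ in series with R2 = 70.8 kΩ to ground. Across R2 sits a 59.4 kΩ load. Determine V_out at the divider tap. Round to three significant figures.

R2 ‖ R_L = (70.8 × 59.4)/(70.8 + 59.4) = 32.30 kΩ.
Voltage divider with the loaded lower leg: V_out = 4.36 × 32.30/(14.3 + 32.30) = 4.36 × 0.6931 = 3.022 V.
(Unloaded it would be 3.63 V; the load pulls it down.)

V_out ≈ 3.02 V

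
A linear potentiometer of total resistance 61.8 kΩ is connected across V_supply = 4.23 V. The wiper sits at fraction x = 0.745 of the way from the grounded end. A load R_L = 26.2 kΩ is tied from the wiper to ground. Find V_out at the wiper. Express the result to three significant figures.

V_out ≈ 2.18 V

The pot divides into 15.76 kΩ above the wiper and 46.04 kΩ below.
R_L loads the lower segment: effective lower R = 16.70 kΩ.
Then V_out = V_supply · 16.70/(15.76 + 16.70) = 2.176 V.
(Unloaded: V_out = x·V_supply = 3.15 V.)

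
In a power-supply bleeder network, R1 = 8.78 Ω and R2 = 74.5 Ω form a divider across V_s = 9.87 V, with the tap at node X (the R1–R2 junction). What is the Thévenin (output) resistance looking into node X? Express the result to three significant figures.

Looking into X with the source shorted: R_th = R1·R2/(R1+R2) = 8.780 × 74.5/83.28 = 7.854 Ω.

R_th ≈ 7.85 Ω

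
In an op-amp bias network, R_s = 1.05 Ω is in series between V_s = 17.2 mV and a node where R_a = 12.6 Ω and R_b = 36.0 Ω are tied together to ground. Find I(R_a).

Combine the parallel branches: R_p = (1/12.6 + 1/36.0)⁻¹ = 9.333 Ω.
Node voltage V_A = V_s · R_p/(R_s + R_p) = 17.2 × 0.8989 = 15.46 mV.
Branch current I = V_A/R_a = 15.46/12.6 = 1.227 mA.
(Equivalently: I_total = 1.657 mA, then current-divider fraction G_k/ΣG = 0.7407.)

I ≈ 1.23 mA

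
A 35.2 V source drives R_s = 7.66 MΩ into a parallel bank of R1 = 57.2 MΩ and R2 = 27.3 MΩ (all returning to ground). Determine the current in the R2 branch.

Parallel bank: R_p = 1/(1/57.2 + 1/27.3) = 18.48 MΩ.
V_A = 35.2 × 18.48/26.14 = 24.89 V.
I(R2) = V_A / R2 = 24.89/27.3 = 0.9115 µA.

I ≈ 0.912 µA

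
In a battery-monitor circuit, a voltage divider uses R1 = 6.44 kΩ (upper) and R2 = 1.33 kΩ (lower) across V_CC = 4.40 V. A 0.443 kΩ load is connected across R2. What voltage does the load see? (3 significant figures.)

R2 ‖ R_L = (1.33 × 0.443)/(1.33 + 0.443) = 0.3323 kΩ.
Then V_out = V_CC · R2'/(R1 + R2') = 4.40 × 0.3323/6.772 = 0.2159 V.

V_out ≈ 0.216 V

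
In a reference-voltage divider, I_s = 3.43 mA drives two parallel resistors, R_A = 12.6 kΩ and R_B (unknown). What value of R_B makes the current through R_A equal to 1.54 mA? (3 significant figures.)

R_B ≈ 10.3 kΩ

Two-branch current divider: I_A = I_s · R_B/(R_A + R_B).
1.54/3.43 = R_B/(R_A + R_B) → R_B = R_A · (0.4490)/(1 − 0.4490) = 12.6 × 0.8148 = 10.27 kΩ.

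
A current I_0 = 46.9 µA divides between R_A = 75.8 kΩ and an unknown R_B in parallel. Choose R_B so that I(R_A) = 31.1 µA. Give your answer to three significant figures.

In a two-way split, I_A/I_0 = R_B/(R_A + R_B).
31.1/46.9 = R_B/(R_A + R_B) → R_B = R_A · (0.6631)/(1 − 0.6631) = 75.8 × 1.968 = 149.2 kΩ.

R_B ≈ 149 kΩ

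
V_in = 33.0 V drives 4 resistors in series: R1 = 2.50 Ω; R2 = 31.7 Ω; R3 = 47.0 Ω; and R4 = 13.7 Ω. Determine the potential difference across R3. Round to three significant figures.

V ≈ 16.3 V

Series total: ΣR = 2.50 + 31.7 + 47.0 + 13.7 = 94.90 Ω.
V = V_in · R/ΣR = 33.0 × 0.4953 = 16.34 V.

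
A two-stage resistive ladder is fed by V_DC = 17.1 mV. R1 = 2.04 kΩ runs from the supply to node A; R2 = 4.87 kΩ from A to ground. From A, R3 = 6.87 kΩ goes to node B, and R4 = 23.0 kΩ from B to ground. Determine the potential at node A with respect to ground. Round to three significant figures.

Node A sees R2 in parallel with the series input of stage 2, R3 + R4 = 29.87 kΩ.
R2 ‖ (R3+R4) = 4.187 kΩ.
V_A = 17.1 × 4.187/(2.04 + 4.187) = 11.50 mV.

V_A ≈ 11.5 mV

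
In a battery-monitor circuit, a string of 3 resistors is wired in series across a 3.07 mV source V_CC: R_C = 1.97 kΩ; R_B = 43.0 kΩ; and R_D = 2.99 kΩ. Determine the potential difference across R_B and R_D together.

Total series resistance ΣR = 1.97 + 43.0 + 2.99 = 47.96 kΩ.
R_{R_B..R_D} = 43.0 + 2.99 = 45.99 kΩ.
Voltage divider: V = V_CC · (45.99 / 47.96) = 3.07 × 0.9589 = 2.944 mV.

V ≈ 2.94 mV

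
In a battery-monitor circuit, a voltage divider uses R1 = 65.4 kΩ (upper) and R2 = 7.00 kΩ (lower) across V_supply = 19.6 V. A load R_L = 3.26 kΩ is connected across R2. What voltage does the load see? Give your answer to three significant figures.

V_out ≈ 0.645 V

The load sits in parallel with R2, giving an effective lower resistance R2' = R2·R_L/(R2+R_L) = 2.224 kΩ.
Then V_out = V_supply · R2'/(R1 + R2') = 19.6 × 2.224/67.62 = 0.6446 V.
(Unloaded it would be 1.90 V; the load pulls it down.)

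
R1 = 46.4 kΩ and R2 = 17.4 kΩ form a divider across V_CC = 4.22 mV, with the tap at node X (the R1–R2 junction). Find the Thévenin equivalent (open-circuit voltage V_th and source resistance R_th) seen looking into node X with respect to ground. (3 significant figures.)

V_th ≈ 1.15 mV, R_th ≈ 12.7 kΩ

Open-circuit (no load on X): V_th = V_CC · R2/(R1 + R2) = 4.22 × 17.4/(46.40 + 17.4) = 1.151 mV.
Looking into X with the source shorted: R_th = R1·R2/(R1+R2) = 46.40 × 17.4/63.80 = 12.65 kΩ.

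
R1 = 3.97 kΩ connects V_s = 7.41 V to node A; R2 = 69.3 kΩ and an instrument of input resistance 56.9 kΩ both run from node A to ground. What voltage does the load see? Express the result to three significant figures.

First combine the lower leg with the load: R2 ‖ R_L = 31.25 kΩ.
Voltage divider with the loaded lower leg: V_out = 7.41 × 31.25/(3.97 + 31.25) = 7.41 × 0.8873 = 6.575 V.

V_out ≈ 6.57 V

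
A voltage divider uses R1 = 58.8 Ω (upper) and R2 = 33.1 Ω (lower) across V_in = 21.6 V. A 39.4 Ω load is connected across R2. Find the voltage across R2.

V_out ≈ 5.06 V

First combine the lower leg with the load: R2 ‖ R_L = 17.99 Ω.
Then V_out = V_in · R2'/(R1 + R2') = 21.6 × 17.99/76.79 = 5.060 V.
(Unloaded it would be 7.78 V; the load pulls it down.)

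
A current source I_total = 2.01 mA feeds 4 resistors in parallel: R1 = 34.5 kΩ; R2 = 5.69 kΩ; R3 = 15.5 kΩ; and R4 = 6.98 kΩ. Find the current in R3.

I ≈ 0.314 mA

ΣG = 1/34.5 + 1/5.69 + 1/15.5 + 1/6.98 = 0.4125.
R3 takes the fraction G_k/ΣG = 0.06452/0.4125 = 0.1564, so I = 2.01 × 0.1564 = 0.3144 mA.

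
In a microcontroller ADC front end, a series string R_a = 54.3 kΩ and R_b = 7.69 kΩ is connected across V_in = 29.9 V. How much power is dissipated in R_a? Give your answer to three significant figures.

Series current I = V_in/ΣR = 29.9/61.99 = 0.4823 mA.
P = I²R = 0.2326 × 54.3 = 12.63 mW.

P ≈ 12.6 mW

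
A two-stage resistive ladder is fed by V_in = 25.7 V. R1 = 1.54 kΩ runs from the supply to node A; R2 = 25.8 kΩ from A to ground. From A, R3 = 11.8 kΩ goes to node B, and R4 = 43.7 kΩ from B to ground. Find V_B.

V_B ≈ 18.6 V

The second stage (R3 + R4 = 55.50 kΩ) loads node A in parallel with R2.
R2 ‖ (R3+R4) = 17.61 kΩ.
So V_A = 25.7 × 0.9196 = 23.63 V.
V_B = V_A × 0.7874 = 18.61 V.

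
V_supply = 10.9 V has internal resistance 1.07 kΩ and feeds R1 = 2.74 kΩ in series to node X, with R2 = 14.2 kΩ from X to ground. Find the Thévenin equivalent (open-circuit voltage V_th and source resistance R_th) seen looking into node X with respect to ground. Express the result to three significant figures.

V_th ≈ 8.59 V, R_th ≈ 3.00 kΩ

R1' = 1.07 + 2.74 = 3.810 kΩ (source resistance + R1).
V_th is the unloaded tap voltage: V_supply · R2/(R1'+R2) = 10.9 × 0.7885 = 8.594 V.
With V_supply suppressed (replaced by a short), R_th = R1' ‖ R2 = (3.810 × 14.2)/(3.810 + 14.2) = 3.004 kΩ.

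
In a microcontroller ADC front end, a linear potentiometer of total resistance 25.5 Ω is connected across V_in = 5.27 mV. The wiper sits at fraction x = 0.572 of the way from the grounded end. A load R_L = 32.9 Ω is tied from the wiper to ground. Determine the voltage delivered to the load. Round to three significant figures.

V_out ≈ 2.53 mV

Split the track: R_lower = x·R_p = 14.59 Ω, R_upper = (1−x)·R_p = 10.91 Ω.
Lower segment in parallel with the load: 14.59 ‖ 32.9 = 10.11 Ω.
Loaded-divider output: V_out = 5.27 × 0.4808 = 2.534 mV.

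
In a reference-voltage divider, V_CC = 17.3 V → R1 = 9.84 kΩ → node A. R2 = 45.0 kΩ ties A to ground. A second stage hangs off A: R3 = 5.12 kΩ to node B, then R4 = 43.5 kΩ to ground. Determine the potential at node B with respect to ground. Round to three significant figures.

V_B ≈ 10.9 V

The second stage (R3 + R4 = 48.62 kΩ) loads node A in parallel with R2.
Effective lower resistance at A: R2 ‖ 48.62 = 23.37 kΩ.
So V_A = 17.3 × 0.7037 = 12.17 V.
Then the unloaded second divider: V_B = V_A × R4/(R3+R4) = 12.17 × 0.8947 = 10.89 V.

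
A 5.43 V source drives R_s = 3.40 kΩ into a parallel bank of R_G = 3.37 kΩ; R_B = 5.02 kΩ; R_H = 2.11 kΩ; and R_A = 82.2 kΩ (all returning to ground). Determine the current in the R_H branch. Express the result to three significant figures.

Equivalent of the parallel group: R_p = 1.018 kΩ.
V_A by voltage divider: V_A = 5.43 × 1.018/(3.40 + 1.018) = 1.251 V.
I(R_H) = V_A / R_H = 1.251/2.11 = 0.5931 mA.

I ≈ 0.593 mA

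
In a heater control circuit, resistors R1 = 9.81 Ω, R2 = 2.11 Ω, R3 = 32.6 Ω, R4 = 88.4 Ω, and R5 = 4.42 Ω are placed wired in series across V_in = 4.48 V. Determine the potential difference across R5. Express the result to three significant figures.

V ≈ 0.144 V

Series total: ΣR = 9.81 + 2.11 + 32.6 + 88.4 + 4.42 = 137.3 Ω.
By the voltage-divider rule, V = 4.48 × 4.420/137.3 = 0.1442 V.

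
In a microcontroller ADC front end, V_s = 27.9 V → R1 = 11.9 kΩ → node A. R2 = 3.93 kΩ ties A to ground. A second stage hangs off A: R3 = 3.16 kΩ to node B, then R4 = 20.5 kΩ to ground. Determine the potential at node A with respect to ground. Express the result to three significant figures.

V_A ≈ 6.16 V

Looking into the second stage from A: R3 + R4 = 23.66 kΩ appears in parallel with R2.
R2 ‖ (R3+R4) = 3.370 kΩ.
V_A = 27.9 × 3.370/(11.9 + 3.370) = 6.158 V.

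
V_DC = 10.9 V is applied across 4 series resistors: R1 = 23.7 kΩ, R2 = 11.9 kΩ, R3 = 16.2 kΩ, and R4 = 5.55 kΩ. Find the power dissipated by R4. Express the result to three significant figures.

Series current I = V_DC/ΣR = 10.9/57.35 = 0.1901 mA.
V(R4) = I·R = 1.055 V; P = V·I = 1.055 × 0.1901 = 0.2005 mW.

P ≈ 0.200 mW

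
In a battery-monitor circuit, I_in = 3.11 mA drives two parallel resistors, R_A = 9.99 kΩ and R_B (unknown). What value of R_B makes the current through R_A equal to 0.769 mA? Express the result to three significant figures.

In a two-way split, I_A/I_in = R_B/(R_A + R_B).
0.769/3.11 = R_B/(R_A + R_B) → R_B = R_A · (0.2473)/(1 − 0.2473) = 9.99 × 0.3285 = 3.282 kΩ.

R_B ≈ 3.28 kΩ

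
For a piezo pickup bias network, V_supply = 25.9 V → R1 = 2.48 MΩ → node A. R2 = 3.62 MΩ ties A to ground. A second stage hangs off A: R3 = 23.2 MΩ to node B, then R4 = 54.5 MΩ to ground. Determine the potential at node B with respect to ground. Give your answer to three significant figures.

V_B ≈ 10.6 V

The second stage (R3 + R4 = 77.70 MΩ) loads node A in parallel with R2.
Effective lower resistance at A: R2 ‖ 77.70 = 3.459 MΩ.
First divider: V_A = V_supply · 3.459/(2.48 + 3.459) = 15.08 V.
Then the unloaded second divider: V_B = V_A × R4/(R3+R4) = 15.08 × 0.7014 = 10.58 V.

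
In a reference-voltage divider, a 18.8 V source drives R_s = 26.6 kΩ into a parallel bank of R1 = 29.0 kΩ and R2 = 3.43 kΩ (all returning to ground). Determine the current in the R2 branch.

Combine the parallel branches: R_p = (1/29.0 + 1/3.43)⁻¹ = 3.067 kΩ.
V_A = 18.8 × 3.067/29.67 = 1.944 V.
I(R2) = V_A / R2 = 1.944/3.43 = 0.5667 mA.
(Check via current divider: I_total = 0.6337 mA; share G_k/ΣG = 0.8942 → same result.)

I ≈ 0.567 mA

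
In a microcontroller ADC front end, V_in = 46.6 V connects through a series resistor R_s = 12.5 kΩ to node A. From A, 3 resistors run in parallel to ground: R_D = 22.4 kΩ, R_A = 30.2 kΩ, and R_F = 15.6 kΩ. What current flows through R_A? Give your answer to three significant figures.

I ≈ 0.556 mA

Combine the parallel branches: R_p = (1/22.4 + 1/30.2 + 1/15.6)⁻¹ = 7.049 kΩ.
Node voltage V_A = V_in · R_p/(R_s + R_p) = 46.6 × 0.3606 = 16.80 V.
I(R_A) = V_A / R_A = 16.80/30.2 = 0.5564 mA.
(Check via current divider: I_total = 2.384 mA; share G_k/ΣG = 0.2334 → same result.)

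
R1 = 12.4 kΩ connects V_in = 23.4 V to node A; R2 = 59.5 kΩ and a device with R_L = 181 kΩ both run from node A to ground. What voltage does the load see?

The load sits in parallel with R2, giving an effective lower resistance R2' = R2·R_L/(R2+R_L) = 44.78 kΩ.
Now apply the divider: V_out = 23.4 × 0.7831 = 18.33 V.
(Unloaded it would be 19.4 V; the load pulls it down.)

V_out ≈ 18.3 V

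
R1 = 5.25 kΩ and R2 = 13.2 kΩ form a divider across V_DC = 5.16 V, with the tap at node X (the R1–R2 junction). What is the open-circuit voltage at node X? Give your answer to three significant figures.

With X open, the divider is unloaded: V_th = 5.16 × 13.2/18.45 = 3.692 V.

V_th ≈ 3.69 V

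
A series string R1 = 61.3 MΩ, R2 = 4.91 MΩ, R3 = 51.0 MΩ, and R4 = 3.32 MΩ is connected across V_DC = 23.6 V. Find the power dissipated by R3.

P ≈ 1.96 µW

The common current is I = 23.6/120.5 = 0.1958 µA.
P(R3) = I²·R3 = (0.1958)² × 51.0 = 1.955 µW.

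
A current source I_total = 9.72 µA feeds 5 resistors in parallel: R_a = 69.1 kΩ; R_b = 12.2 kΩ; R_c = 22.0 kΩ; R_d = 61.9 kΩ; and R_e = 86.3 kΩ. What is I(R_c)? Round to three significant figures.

I ≈ 2.60 µA

Total conductance ΣG = 1/69.1 + 1/12.2 + 1/22.0 + 1/61.9 + 1/86.3 = 0.1696 (units of 1/kΩ).
By the current-divider rule, I = I_total · G_k/ΣG = 9.72 × 0.2680 = 2.605 µA.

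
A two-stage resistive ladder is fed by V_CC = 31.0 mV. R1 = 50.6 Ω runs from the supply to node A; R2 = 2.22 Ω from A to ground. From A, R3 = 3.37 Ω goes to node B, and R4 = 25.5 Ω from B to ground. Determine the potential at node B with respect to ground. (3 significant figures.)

V_B ≈ 1.07 mV

Node A sees R2 in parallel with the series input of stage 2, R3 + R4 = 28.87 Ω.
R2 ‖ (R3+R4) = 2.061 Ω.
V_A = 31.0 × 2.061/(50.6 + 2.061) = 1.214 mV.
Stage 2 is unloaded, so V_B = V_A · R4/(R3+R4) = 1.214 × 25.5/28.87 = 1.072 mV.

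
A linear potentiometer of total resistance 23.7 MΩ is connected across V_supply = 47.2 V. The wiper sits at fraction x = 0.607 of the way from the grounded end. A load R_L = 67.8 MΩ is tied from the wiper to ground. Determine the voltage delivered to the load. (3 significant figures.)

V_out ≈ 26.4 V

The pot divides into 9.314 MΩ above the wiper and 14.39 MΩ below.
Lower segment in parallel with the load: 14.39 ‖ 67.8 = 11.87 MΩ.
V_out = 47.2 × 11.87/(9.314 + 11.87) = 26.45 V.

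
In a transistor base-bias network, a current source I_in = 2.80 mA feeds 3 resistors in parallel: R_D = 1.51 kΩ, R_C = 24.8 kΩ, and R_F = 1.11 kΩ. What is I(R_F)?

ΣG = 1/1.51 + 1/24.8 + 1/1.11 = 1.603.
By the current-divider rule, I = I_in · G_k/ΣG = 2.80 × 0.5618 = 1.573 mA.

I ≈ 1.57 mA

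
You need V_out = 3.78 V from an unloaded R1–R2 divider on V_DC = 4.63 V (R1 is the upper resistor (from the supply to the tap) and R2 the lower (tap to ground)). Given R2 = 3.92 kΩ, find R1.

The divider ratio is R2/(R1+R2) = 3.78/4.63 = 0.8164.
R1 = R2·(1/k − 1) = 3.92 × 0.2249 = 0.8815 kΩ.

R1 ≈ 0.881 kΩ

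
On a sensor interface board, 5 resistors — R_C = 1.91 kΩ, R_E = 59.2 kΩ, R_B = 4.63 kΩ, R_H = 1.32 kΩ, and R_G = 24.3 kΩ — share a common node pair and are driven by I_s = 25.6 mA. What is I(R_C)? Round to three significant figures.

I ≈ 8.62 mA

Conductances: ΣG = 1/1.91 + 1/59.2 + 1/4.63 + 1/1.32 + 1/24.3 = 1.555 (1/kΩ).
Current divider: I(R_C) = I_s · G_k/ΣG = 25.6 × (0.5236/1.555) = 25.6 × 0.3367 = 8.618 mA.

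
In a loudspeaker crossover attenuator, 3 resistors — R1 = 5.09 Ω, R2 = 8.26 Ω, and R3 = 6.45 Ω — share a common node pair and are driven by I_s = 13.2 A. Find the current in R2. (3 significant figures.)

ΣG = 1/5.09 + 1/8.26 + 1/6.45 = 0.4726.
Current divider: I(R2) = I_s · G_k/ΣG = 13.2 × (0.1211/0.4726) = 13.2 × 0.2562 = 3.382 A.

I ≈ 3.38 A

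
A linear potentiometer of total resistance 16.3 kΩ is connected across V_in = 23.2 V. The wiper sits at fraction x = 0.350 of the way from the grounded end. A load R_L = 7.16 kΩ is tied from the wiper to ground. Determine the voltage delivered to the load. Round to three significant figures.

Split the track: R_lower = x·R_p = 5.705 kΩ, R_upper = (1−x)·R_p = 10.60 kΩ.
R_L loads the lower segment: effective lower R = 3.175 kΩ.
V_out = 23.2 × 3.175/(10.60 + 3.175) = 5.349 V.

V_out ≈ 5.35 V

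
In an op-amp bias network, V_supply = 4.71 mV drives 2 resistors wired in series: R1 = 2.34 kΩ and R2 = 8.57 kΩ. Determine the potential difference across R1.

V ≈ 1.01 mV

Total series resistance ΣR = 2.34 + 8.57 = 10.91 kΩ.
Voltage divider: V = V_supply · (2.340 / 10.91) = 4.71 × 0.2145 = 1.010 mV.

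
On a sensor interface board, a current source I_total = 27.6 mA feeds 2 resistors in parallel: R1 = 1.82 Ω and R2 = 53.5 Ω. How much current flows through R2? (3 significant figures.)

Two-branch current divider: I_k = I_total · R_other/(R_1 + R_2).
So I = 27.6 × 1.82/55.32 = 0.9080 mA.

I ≈ 0.908 mA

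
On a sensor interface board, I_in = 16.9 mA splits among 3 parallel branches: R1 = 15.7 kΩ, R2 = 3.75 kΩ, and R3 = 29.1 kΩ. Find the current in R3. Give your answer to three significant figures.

Total conductance ΣG = 1/15.7 + 1/3.75 + 1/29.1 = 0.3647 (units of 1/kΩ).
By the current-divider rule, I = I_in · G_k/ΣG = 16.9 × 0.09422 = 1.592 mA.

I ≈ 1.59 mA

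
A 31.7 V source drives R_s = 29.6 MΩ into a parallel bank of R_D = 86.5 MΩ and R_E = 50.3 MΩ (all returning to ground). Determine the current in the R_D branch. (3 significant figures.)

I ≈ 0.190 µA

Equivalent of the parallel group: R_p = 31.81 MΩ.
V_A = 31.7 × 31.81/61.41 = 16.42 V.
I(R_D) = V_A / R_D = 16.42/86.5 = 0.1898 µA.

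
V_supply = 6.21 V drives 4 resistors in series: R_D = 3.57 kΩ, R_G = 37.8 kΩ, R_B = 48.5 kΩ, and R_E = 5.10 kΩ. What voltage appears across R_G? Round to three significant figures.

Total series resistance ΣR = 3.57 + 37.8 + 48.5 + 5.10 = 94.97 kΩ.
V = V_supply · R/ΣR = 6.21 × 0.3980 = 2.472 V.

V ≈ 2.47 V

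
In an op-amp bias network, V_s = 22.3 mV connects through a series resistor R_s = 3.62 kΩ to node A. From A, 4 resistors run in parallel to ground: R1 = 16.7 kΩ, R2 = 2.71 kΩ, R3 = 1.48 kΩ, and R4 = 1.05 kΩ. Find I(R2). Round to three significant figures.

Parallel bank: R_p = 1/(1/16.7 + 1/2.71 + 1/1.48 + 1/1.05) = 0.4862 kΩ.
Node voltage V_A = V_s · R_p/(R_s + R_p) = 22.3 × 0.1184 = 2.640 mV.
Branch current I = V_A/R2 = 2.640/2.71 = 0.9743 µA.

I ≈ 0.974 µA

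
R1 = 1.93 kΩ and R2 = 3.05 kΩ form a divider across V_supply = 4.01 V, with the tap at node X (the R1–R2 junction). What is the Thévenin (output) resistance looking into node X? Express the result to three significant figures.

R_th ≈ 1.18 kΩ

With V_supply suppressed (replaced by a short), R_th = R1 ‖ R2 = (1.930 × 3.05)/(1.930 + 3.05) = 1.182 kΩ.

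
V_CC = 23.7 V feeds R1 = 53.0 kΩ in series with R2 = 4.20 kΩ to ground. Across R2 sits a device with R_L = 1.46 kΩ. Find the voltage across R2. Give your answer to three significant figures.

V_out ≈ 0.475 V

First combine the lower leg with the load: R2 ‖ R_L = 1.083 kΩ.
Then V_out = V_CC · R2'/(R1 + R2') = 23.7 × 1.083/54.08 = 0.4748 V.
(Unloaded it would be 1.74 V; the load pulls it down.)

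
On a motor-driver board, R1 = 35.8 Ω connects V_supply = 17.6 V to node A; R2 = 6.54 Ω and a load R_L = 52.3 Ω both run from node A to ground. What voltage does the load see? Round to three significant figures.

R2 ‖ R_L = (6.54 × 52.3)/(6.54 + 52.3) = 5.813 Ω.
Then V_out = V_supply · R2'/(R1 + R2') = 17.6 × 5.813/41.61 = 2.459 V.
(Unloaded it would be 2.72 V; the load pulls it down.)

V_out ≈ 2.46 V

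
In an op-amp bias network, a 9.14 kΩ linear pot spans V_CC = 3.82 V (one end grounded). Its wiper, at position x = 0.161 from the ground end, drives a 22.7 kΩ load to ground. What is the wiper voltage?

V_out ≈ 0.583 V

Lower segment x·R_p = 1.472 kΩ; upper segment (1−x)·R_p = 7.668 kΩ.
(x·R_p) ‖ R_L = 1.382 kΩ.
V_out = 3.82 × 1.382/(7.668 + 1.382) = 0.5833 V.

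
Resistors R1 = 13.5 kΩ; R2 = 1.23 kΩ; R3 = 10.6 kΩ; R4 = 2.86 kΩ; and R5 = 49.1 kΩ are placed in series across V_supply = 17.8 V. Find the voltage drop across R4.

ΣR = 13.5 + 1.23 + 10.6 + 2.86 + 49.1 = 77.29 kΩ.
Voltage divider: V = V_supply · (2.860 / 77.29) = 17.8 × 0.03700 = 0.6587 V.

V ≈ 0.659 V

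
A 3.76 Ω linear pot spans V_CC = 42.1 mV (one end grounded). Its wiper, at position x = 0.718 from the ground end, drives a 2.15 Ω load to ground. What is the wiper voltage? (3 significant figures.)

Lower segment x·R_p = 2.700 Ω; upper segment (1−x)·R_p = 1.060 Ω.
R_L loads the lower segment: effective lower R = 1.197 Ω.
Then V_out = V_CC · 1.197/(1.060 + 1.197) = 22.32 mV.

V_out ≈ 22.3 mV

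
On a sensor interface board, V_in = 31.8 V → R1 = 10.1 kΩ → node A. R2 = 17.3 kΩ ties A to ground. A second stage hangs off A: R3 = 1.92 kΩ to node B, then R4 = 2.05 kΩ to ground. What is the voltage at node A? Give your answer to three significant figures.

V_A ≈ 7.70 V

Node A sees R2 in parallel with the series input of stage 2, R3 + R4 = 3.970 kΩ.
Effective lower resistance at A: R2 ‖ 3.970 = 3.229 kΩ.
V_A = 31.8 × 3.229/(10.1 + 3.229) = 7.704 V.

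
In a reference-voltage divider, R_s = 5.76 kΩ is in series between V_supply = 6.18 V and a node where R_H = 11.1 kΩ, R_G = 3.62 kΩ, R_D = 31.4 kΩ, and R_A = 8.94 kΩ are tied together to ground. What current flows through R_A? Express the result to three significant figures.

I ≈ 0.176 mA

Parallel bank: R_p = 1/(1/11.1 + 1/3.62 + 1/31.4 + 1/8.94) = 1.961 kΩ.
V_A by voltage divider: V_A = 6.18 × 1.961/(5.76 + 1.961) = 1.569 V.
I(R_A) = V_A / R_A = 1.569/8.94 = 0.1755 mA.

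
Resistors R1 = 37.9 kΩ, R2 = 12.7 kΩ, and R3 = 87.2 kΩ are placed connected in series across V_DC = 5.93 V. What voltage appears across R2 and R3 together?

V ≈ 4.30 V

ΣR = 37.9 + 12.7 + 87.2 = 137.8 kΩ.
R_{R2..R3} = 12.7 + 87.2 = 99.90 kΩ.
By the voltage-divider rule, V = 5.93 × 99.90/137.8 = 4.299 V.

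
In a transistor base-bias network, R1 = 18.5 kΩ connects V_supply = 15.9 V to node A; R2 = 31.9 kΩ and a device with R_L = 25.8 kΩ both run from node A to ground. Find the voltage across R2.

V_out ≈ 6.92 V

First combine the lower leg with the load: R2 ‖ R_L = 14.26 kΩ.
Voltage divider with the loaded lower leg: V_out = 15.9 × 14.26/(18.5 + 14.26) = 15.9 × 0.4354 = 6.922 V.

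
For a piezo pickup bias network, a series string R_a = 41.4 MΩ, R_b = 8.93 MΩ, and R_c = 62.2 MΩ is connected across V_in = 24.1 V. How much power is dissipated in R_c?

P ≈ 2.85 µW

ΣR = 112.5 MΩ → I = 24.1/112.5 = 0.2142 µA.
P(R_c) = I²·R_c = (0.2142)² × 62.2 = 2.853 µW.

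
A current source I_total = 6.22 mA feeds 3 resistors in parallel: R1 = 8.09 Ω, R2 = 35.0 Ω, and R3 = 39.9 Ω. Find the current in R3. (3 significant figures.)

Conductances: ΣG = 1/8.09 + 1/35.0 + 1/39.9 = 0.1772 (1/Ω).
Current divider: I(R3) = I_total · G_k/ΣG = 6.22 × (0.02506/0.1772) = 6.22 × 0.1414 = 0.8795 mA.

I ≈ 0.880 mA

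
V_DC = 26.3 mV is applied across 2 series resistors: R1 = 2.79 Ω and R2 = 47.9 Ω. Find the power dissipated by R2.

P ≈ 12.9 µW

Series current I = V_DC/ΣR = 26.3/50.69 = 0.5188 mA.
V(R2) = I·R = 24.85 mV; P = V·I = 24.85 × 0.5188 = 12.89 µW.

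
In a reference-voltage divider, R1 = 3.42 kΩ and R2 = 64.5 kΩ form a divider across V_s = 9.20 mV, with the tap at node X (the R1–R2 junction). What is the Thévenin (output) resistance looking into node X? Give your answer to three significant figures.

R_th ≈ 3.25 kΩ

With V_s suppressed (replaced by a short), R_th = R1 ‖ R2 = (3.420 × 64.5)/(3.420 + 64.5) = 3.248 kΩ.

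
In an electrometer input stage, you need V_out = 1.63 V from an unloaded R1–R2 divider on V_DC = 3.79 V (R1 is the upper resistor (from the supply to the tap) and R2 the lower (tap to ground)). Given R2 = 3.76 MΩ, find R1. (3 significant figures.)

The divider ratio is R2/(R1+R2) = 1.63/3.79 = 0.4301.
So R1 = R2 · (V_DC/V_out − 1) = 3.76 × (3.79/1.63 − 1) = 3.76 × 1.325 = 4.983 MΩ.

R1 ≈ 4.98 MΩ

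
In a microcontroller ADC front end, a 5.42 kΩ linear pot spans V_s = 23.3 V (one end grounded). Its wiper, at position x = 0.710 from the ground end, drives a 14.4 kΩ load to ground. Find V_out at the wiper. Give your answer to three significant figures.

Split the track: R_lower = x·R_p = 3.848 kΩ, R_upper = (1−x)·R_p = 1.572 kΩ.
R_L loads the lower segment: effective lower R = 3.037 kΩ.
Then V_out = V_s · 3.037/(1.572 + 3.037) = 15.35 V.
(Unloaded: V_out = x·V_s = 16.5 V.)

V_out ≈ 15.4 V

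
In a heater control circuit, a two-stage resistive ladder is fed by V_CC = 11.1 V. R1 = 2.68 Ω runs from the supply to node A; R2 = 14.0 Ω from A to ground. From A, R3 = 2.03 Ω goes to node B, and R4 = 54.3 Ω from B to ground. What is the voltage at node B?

V_B ≈ 8.64 V

Looking into the second stage from A: R3 + R4 = 56.33 Ω appears in parallel with R2.
Effective lower resistance at A: R2 ‖ 56.33 = 11.21 Ω.
So V_A = 11.1 × 0.8071 = 8.959 V.
Then the unloaded second divider: V_B = V_A × R4/(R3+R4) = 8.959 × 0.9640 = 8.636 V.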